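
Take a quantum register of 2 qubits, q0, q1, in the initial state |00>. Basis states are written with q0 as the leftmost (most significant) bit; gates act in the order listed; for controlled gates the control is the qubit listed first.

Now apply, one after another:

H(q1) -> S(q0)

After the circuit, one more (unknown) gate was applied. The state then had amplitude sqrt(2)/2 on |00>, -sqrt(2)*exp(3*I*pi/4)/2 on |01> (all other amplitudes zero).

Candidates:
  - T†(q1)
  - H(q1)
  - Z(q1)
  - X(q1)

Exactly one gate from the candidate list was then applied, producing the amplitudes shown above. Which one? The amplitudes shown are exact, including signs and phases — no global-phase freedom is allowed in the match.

It was T†(q1) that produced the state shown.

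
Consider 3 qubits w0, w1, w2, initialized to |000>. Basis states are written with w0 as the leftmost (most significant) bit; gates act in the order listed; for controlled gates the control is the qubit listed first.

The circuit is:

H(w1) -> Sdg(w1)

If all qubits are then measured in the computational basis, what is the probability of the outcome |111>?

A full measurement returns |111> with probability 0.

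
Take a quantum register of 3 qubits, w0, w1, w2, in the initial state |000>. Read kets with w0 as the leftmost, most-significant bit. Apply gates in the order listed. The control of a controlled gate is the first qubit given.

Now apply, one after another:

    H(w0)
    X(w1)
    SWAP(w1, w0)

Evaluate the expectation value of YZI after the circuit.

The observable YZI averages to 0.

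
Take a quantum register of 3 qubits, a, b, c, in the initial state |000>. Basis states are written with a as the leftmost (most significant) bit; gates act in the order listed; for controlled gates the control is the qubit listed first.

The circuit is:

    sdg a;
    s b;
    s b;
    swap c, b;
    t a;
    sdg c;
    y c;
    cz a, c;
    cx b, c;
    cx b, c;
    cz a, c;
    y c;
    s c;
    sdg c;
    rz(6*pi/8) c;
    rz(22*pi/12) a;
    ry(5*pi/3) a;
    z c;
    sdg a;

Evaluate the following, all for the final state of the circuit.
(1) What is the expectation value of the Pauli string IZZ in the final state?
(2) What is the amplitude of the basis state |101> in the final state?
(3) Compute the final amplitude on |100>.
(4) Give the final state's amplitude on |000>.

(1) The expectation value of IZZ is 1.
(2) The final state's coefficient on |101> equals 0.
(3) The amplitude on |100> is exp(5*I*pi/24)/2.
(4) The amplitude on |000> is -sqrt(3)*exp(17*I*pi/24)/2.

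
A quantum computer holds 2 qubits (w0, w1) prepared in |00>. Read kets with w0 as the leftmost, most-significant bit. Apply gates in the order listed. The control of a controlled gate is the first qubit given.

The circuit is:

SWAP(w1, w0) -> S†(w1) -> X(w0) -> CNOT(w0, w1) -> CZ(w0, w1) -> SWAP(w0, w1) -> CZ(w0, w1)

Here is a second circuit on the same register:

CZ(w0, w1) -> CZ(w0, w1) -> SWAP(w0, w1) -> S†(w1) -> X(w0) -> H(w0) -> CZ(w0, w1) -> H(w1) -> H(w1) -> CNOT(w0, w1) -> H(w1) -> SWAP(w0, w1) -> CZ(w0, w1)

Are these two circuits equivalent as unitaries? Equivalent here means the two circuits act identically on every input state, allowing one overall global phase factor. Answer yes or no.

No — the two circuits implement different unitaries, even allowing a global phase.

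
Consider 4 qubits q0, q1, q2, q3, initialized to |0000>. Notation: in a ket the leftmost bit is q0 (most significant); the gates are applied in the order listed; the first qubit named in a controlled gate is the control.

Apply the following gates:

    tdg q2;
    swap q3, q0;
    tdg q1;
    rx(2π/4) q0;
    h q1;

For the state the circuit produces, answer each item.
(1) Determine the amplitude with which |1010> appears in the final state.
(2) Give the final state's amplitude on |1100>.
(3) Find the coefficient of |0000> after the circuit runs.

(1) The final state's coefficient on |1010> equals 0.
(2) The final state's coefficient on |1100> equals -I/2.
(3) |0000> carries amplitude 1/2 in the final state.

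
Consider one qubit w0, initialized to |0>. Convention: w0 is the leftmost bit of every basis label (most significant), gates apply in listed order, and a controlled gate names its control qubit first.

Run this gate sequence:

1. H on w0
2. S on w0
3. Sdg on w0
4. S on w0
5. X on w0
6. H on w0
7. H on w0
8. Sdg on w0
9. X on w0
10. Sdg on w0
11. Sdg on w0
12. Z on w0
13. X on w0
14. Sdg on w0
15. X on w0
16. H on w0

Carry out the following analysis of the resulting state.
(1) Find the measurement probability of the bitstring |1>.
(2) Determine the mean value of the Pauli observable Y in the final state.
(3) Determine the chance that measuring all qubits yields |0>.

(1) The probability of measuring |1> is 1/2.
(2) In the final state, Y has expectation 1.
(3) The probability of measuring |0> is 1/2.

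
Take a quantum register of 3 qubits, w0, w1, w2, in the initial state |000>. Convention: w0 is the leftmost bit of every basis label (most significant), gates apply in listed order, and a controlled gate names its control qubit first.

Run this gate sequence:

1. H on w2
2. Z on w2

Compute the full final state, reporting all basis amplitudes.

After the circuit, the state carries amplitude sqrt(2)/2 on |000>, -sqrt(2)/2 on |001>, and 0 on every other basis state.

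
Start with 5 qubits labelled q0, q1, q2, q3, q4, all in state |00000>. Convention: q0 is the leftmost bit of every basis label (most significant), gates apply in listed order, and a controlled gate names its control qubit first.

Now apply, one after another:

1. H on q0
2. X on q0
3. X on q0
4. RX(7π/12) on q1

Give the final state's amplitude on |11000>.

The amplitude on |11000> is -I*sqrt(2*sqrt(2) + 4)/8 - I*sqrt(12 - 6*sqrt(2))/8. Key observation: steps 2-3 multiply out to the identity, so the circuit reduces to the remaining gates.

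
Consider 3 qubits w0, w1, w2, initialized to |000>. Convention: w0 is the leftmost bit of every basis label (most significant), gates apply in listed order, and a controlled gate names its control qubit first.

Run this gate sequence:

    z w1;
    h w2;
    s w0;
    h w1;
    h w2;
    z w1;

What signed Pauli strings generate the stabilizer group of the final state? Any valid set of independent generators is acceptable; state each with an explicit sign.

The stabilizer group can be generated by -IXI, +ZII, +IIZ, among other valid generating sets.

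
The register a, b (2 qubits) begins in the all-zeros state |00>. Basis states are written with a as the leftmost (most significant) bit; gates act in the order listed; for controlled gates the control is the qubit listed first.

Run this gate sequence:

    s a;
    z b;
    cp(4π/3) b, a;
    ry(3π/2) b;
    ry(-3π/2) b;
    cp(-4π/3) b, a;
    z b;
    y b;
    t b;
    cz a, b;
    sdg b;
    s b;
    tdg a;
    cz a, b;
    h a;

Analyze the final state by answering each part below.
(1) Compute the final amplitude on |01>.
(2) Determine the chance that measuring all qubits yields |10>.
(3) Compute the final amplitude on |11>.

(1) |01> carries amplitude sqrt(2)*exp(3*I*pi/4)/2 in the final state. Key observation: the block from step 2 through step 7 cancels to the identity and can be dropped.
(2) The probability of measuring |10> is 0.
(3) |11> carries amplitude sqrt(2)*exp(3*I*pi/4)/2 in the final state.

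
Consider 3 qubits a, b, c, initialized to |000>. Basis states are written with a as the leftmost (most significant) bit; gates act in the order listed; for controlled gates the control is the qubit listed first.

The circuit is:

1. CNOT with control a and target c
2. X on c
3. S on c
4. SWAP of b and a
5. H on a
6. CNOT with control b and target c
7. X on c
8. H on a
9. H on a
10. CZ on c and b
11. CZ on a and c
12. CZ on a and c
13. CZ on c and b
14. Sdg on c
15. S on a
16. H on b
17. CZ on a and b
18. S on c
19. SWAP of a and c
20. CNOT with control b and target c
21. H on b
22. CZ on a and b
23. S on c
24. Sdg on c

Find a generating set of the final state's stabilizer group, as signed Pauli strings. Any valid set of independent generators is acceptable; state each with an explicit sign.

The final state is stabilized by the group generated by +IYI, +IIY, +ZII; other independent generating sets are equally valid. Key observation: gates 10-13 undo each other exactly, leaving only the rest of the circuit to track.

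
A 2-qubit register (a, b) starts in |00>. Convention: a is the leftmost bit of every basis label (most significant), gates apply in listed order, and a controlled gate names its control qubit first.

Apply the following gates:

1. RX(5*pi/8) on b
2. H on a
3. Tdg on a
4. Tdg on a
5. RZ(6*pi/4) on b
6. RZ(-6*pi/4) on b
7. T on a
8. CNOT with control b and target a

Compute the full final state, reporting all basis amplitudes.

The resulting statevector has amplitude sqrt(2)*cos(5*pi/16)/2 on |00>, -sqrt(2)*exp(I*pi/4)*sin(5*pi/16)/2 on |01>, -sqrt(2)*exp(3*I*pi/4)*cos(5*pi/16)/2 on |10>, -sqrt(2)*I*sin(5*pi/16)/2 on |11>. Key observation: the block from step 4 through step 7 cancels to the identity and can be dropped.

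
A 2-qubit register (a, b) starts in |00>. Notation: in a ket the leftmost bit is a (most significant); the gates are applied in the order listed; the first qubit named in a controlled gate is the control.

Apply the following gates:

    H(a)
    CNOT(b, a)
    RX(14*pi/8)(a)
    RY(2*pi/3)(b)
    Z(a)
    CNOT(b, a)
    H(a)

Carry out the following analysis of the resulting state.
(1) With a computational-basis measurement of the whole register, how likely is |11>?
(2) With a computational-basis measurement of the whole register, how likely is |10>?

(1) Outcome |11> occurs with probability 3/4.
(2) The probability of measuring |10> is 1/4.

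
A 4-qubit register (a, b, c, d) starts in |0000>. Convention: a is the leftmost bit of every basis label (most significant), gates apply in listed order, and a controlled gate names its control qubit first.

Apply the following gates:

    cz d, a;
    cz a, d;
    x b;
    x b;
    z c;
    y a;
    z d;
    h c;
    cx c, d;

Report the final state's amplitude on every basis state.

After the circuit, the state carries amplitude sqrt(2)*I/2 on |1000>, sqrt(2)*I/2 on |1011>, and 0 on every other basis state.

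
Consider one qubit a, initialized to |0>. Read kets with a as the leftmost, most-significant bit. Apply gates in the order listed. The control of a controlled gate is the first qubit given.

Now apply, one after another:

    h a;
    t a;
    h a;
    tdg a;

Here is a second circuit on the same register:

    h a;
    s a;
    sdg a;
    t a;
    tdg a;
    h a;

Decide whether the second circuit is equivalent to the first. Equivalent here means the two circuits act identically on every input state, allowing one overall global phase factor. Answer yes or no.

No — the two circuits implement different unitaries, even allowing a global phase.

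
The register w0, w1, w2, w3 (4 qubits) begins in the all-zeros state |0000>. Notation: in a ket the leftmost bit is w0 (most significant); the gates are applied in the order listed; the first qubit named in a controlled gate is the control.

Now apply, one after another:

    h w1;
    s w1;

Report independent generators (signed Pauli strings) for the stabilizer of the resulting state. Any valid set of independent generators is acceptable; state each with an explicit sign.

The final state is stabilized by the group generated by +IYII, +ZIII, +IIZI, +IIIZ; other independent generating sets are equally valid.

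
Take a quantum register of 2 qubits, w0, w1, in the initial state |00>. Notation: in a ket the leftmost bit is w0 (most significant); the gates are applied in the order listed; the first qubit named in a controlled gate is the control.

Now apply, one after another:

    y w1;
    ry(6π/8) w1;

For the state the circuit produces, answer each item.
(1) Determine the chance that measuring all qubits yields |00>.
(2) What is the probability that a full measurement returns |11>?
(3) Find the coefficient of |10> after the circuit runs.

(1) The probability of measuring |00> is sqrt(2)/4 + 1/2.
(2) The probability of measuring |11> is 0.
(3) |10> carries amplitude 0 in the final state.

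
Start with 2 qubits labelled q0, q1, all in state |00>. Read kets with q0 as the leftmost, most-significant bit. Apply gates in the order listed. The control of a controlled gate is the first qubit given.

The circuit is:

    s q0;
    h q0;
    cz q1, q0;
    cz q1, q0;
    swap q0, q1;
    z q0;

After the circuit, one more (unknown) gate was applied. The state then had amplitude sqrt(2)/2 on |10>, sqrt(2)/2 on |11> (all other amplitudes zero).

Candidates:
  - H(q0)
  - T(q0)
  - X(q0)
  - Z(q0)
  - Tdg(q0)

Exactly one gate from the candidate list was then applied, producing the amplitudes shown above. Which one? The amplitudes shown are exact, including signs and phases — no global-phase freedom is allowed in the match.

It was X(q0) that produced the state shown. Key observation: steps 3-4 multiply out to the identity, so the circuit reduces to the remaining gates.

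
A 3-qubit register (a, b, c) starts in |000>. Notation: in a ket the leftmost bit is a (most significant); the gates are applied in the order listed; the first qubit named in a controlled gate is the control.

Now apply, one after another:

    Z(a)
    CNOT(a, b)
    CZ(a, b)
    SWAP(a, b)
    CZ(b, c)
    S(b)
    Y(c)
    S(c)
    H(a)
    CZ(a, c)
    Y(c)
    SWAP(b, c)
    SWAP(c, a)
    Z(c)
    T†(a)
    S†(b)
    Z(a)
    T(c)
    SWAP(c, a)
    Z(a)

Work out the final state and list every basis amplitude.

The final amplitudes are sqrt(2)*I/2 on |000>, -sqrt(2)*exp(3*I*pi/4)/2 on |100>, and 0 on every other basis state.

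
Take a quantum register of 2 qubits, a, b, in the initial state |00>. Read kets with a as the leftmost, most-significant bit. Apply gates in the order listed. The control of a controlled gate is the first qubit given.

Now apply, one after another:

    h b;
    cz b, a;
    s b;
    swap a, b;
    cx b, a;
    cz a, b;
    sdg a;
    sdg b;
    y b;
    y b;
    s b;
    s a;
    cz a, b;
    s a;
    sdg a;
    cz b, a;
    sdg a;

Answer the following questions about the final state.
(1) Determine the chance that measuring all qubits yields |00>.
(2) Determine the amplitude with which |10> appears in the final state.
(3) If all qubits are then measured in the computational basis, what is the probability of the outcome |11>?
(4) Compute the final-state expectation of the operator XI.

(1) A full measurement returns |00> with probability 1/2. Key observation: steps 6-13 multiply out to the identity, so the circuit reduces to the remaining gates.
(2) |10> carries amplitude sqrt(2)/2 in the final state.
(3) A full measurement returns |11> with probability 0.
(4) The expectation value of XI is 1.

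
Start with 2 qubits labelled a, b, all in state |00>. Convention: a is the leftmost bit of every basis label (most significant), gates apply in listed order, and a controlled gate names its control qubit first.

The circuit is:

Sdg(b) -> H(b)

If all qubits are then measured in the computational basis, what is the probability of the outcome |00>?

Outcome |00> occurs with probability 1/2.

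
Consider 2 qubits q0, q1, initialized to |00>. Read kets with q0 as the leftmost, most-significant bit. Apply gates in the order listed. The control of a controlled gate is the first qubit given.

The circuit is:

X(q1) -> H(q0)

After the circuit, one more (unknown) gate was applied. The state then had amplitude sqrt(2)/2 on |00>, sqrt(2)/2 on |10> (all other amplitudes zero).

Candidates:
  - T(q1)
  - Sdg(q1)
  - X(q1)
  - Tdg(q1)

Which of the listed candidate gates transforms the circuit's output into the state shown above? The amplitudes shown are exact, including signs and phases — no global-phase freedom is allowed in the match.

The unique candidate consistent with the amplitudes is X(q1).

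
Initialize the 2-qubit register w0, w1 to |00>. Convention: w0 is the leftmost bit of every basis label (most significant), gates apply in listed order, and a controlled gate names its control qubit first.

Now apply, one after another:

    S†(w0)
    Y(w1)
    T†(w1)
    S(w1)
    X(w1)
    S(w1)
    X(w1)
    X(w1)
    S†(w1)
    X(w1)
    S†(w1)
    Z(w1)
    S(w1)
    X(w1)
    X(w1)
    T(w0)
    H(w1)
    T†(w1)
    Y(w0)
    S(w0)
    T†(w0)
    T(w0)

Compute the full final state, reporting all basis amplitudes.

After the circuit, the state carries amplitude 0 on |00>, 0 on |01>, sqrt(2)*exp(3*I*pi/4)/2 on |10>, -sqrt(2)*I/2 on |11>. Key observation: steps 4-11 multiply out to the identity, so the circuit reduces to the remaining gates.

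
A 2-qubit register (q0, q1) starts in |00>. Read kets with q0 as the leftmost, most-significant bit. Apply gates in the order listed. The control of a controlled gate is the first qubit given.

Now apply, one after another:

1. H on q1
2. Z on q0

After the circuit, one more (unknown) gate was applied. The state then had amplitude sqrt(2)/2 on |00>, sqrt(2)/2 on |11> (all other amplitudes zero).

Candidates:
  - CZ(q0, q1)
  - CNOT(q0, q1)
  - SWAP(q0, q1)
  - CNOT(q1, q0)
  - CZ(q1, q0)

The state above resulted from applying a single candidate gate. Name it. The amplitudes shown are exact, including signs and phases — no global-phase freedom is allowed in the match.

The unique candidate consistent with the amplitudes is CNOT(q1, q0).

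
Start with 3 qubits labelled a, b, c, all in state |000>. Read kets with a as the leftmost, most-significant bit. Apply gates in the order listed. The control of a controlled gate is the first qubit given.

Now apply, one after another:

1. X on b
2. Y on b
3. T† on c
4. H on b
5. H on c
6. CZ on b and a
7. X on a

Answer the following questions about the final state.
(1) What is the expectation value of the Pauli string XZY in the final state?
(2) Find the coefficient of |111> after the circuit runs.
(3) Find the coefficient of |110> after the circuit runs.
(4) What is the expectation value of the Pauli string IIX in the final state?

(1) The expectation value of XZY is 0.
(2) |111> carries amplitude -I/2 in the final state.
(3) The final state's coefficient on |110> equals -I/2.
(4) In the final state, IIX has expectation 1.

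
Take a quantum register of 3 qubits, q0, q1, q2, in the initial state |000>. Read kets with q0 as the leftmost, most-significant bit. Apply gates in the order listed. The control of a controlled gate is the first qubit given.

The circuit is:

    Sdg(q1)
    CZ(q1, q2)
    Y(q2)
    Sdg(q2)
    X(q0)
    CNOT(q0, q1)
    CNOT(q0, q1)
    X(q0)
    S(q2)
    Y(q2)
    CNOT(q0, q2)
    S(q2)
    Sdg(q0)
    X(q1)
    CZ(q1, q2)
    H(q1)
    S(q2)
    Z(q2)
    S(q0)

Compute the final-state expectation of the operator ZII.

The observable ZII averages to 1. Key observation: the block from step 3 through step 10 cancels to the identity and can be dropped.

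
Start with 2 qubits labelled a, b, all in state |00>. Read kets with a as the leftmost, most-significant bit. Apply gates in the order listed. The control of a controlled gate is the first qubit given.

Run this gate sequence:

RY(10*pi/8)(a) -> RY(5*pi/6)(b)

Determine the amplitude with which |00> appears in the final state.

The final state's coefficient on |00> equals sqrt(2 - sqrt(2))*(-sqrt(6) + sqrt(2))/8.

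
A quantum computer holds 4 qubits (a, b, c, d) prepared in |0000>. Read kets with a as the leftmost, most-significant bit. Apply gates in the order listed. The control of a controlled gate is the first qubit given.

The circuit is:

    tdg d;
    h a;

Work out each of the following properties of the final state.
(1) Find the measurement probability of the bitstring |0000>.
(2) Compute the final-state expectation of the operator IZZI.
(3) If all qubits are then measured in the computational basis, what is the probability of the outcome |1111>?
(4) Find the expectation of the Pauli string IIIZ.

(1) Outcome |0000> occurs with probability 1/2.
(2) In the final state, IZZI has expectation 1.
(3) Outcome |1111> occurs with probability 0.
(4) The expectation value of IIIZ is 1.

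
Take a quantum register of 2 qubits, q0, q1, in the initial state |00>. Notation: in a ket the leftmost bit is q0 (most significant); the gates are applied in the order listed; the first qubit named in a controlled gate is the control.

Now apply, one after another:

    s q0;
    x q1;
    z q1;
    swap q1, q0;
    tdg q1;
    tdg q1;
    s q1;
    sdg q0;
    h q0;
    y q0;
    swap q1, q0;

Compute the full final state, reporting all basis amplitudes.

After the circuit, the state carries amplitude -sqrt(2)/2 on |00>, -sqrt(2)/2 on |01>, 0 on |10>, 0 on |11>.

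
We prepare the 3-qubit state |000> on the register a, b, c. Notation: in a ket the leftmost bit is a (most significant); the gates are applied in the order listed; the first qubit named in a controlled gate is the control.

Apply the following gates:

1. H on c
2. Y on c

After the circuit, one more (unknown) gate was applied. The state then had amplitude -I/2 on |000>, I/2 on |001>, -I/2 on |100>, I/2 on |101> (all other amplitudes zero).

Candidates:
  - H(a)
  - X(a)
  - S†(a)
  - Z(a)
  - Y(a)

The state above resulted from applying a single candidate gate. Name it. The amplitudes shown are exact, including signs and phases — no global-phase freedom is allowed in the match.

The applied gate was H(a).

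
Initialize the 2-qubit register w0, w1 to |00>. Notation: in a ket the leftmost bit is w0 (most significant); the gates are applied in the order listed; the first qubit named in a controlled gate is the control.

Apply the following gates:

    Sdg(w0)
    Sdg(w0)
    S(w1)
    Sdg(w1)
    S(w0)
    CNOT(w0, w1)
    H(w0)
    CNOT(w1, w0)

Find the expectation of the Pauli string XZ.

In the final state, XZ has expectation 1. Key observation: gates 2-5 undo each other exactly, leaving only the rest of the circuit to track.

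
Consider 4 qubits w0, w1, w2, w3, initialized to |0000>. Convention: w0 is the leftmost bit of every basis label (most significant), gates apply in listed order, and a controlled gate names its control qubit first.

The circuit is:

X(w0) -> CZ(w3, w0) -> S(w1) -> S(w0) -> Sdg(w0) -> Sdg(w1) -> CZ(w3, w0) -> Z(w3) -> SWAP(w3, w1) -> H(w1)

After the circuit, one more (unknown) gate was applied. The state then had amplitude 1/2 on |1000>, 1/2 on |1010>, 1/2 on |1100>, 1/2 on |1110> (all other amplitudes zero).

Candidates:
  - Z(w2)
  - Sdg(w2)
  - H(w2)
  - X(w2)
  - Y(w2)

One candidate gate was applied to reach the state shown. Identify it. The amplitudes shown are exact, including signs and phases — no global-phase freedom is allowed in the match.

The unique candidate consistent with the amplitudes is H(w2). Key observation: the block from step 2 through step 7 cancels to the identity and can be dropped.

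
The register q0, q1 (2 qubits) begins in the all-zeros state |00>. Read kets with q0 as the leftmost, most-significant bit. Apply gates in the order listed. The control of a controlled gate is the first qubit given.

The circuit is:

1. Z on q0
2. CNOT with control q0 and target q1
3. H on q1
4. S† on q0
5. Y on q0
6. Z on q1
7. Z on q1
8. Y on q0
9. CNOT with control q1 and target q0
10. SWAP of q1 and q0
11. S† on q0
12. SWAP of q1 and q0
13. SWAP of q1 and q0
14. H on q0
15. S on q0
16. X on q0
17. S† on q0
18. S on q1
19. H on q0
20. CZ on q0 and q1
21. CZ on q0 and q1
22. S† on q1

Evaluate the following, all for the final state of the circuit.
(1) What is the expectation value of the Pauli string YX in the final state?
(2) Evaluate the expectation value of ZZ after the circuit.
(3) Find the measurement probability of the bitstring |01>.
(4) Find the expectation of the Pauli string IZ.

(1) The expectation value of YX is -1. Key observation: the block from step 5 through step 8 cancels to the identity and can be dropped.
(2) The expectation value of ZZ is -1.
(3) A full measurement returns |01> with probability 1/2.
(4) The observable IZ averages to 0.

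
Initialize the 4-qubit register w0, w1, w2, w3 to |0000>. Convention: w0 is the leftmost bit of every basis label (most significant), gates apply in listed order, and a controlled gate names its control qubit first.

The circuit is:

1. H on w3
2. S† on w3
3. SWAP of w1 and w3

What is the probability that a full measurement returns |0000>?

The probability of measuring |0000> is 1/2.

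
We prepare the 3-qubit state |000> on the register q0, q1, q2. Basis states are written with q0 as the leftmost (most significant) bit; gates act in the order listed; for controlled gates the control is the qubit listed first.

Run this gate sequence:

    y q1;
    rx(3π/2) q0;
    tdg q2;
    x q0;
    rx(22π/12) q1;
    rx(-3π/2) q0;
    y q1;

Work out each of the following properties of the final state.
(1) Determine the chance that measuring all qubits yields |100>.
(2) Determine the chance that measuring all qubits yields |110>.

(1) The probability of measuring |100> is sqrt(3)/4 + 1/2.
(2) The probability of measuring |110> is 1/2 - sqrt(3)/4.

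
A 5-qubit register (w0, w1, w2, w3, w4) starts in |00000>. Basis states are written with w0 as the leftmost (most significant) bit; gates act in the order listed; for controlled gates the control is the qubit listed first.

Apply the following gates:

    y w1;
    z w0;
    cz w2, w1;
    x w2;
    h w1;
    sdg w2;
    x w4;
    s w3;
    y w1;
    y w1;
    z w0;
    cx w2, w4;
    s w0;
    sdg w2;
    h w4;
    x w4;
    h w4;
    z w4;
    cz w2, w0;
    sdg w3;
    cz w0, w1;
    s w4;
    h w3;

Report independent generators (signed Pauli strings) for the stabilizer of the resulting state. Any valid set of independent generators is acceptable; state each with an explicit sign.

The stabilizer group can be generated by -IXIII, +IIIXI, +ZIIII, -IIZII, +IIIIZ, among other valid generating sets. Key observation: the block from step 15 through step 18 cancels to the identity and can be dropped.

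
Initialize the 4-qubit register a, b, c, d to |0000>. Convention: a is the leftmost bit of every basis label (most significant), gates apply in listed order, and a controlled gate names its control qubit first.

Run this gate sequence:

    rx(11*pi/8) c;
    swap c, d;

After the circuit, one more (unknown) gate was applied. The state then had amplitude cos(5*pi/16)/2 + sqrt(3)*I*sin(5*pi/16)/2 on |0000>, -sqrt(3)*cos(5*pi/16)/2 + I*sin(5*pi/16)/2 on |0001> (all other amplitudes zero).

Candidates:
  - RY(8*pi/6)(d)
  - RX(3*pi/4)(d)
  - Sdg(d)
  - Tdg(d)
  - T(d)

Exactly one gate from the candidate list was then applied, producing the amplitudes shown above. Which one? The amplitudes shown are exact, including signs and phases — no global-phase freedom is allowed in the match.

The unique candidate consistent with the amplitudes is RY(8*pi/6)(d).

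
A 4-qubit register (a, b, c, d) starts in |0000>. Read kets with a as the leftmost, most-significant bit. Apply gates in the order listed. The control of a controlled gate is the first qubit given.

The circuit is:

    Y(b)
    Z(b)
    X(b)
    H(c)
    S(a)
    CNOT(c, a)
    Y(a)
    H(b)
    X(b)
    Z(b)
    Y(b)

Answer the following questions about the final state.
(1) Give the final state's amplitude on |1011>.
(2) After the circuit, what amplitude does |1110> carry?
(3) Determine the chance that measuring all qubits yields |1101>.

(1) The final state's coefficient on |1011> equals 0.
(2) The amplitude on |1110> is 0.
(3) The probability of measuring |1101> is 0.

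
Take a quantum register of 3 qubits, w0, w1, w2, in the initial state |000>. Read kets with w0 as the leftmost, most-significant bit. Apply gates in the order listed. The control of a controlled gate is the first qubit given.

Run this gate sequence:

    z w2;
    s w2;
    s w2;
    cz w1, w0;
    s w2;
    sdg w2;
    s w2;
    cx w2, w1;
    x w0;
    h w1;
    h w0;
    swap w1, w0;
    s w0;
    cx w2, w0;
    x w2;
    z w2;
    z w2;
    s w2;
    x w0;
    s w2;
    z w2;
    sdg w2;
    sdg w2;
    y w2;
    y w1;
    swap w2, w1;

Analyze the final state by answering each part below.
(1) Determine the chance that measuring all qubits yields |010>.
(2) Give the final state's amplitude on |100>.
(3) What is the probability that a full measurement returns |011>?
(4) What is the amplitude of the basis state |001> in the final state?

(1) Outcome |010> occurs with probability 0.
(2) The final state's coefficient on |100> equals -1/2.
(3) A full measurement returns |011> with probability 0.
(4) The final state's coefficient on |001> equals -I/2.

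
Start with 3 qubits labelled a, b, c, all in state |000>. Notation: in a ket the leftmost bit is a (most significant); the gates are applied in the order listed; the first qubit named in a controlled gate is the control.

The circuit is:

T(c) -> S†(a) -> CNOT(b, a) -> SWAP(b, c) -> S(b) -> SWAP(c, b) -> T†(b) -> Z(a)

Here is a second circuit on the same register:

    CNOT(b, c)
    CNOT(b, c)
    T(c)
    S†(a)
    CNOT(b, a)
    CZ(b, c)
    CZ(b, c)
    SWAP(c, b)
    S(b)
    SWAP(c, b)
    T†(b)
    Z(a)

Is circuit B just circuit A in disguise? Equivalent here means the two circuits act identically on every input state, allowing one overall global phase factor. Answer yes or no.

Yes — the two circuits implement the same unitary up to a global phase.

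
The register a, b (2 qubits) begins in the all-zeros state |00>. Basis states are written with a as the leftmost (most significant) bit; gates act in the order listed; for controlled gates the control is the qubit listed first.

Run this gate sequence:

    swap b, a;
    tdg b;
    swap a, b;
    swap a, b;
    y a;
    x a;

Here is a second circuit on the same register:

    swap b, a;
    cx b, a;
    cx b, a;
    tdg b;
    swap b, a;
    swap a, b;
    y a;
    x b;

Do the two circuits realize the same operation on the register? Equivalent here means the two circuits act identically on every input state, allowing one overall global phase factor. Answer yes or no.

No, they are not equivalent — no single phase factor reconciles the two unitaries.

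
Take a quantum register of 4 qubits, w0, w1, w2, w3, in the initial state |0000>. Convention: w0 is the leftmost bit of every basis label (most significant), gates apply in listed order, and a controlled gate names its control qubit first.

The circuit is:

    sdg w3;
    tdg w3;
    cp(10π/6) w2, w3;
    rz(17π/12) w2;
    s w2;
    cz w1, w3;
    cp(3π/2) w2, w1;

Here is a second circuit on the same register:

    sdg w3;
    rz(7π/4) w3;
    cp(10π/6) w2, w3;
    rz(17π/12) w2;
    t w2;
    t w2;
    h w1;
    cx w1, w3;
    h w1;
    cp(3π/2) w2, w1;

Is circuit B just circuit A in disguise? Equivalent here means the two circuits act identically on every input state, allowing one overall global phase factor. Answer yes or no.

No — the two circuits implement different unitaries, even allowing a global phase.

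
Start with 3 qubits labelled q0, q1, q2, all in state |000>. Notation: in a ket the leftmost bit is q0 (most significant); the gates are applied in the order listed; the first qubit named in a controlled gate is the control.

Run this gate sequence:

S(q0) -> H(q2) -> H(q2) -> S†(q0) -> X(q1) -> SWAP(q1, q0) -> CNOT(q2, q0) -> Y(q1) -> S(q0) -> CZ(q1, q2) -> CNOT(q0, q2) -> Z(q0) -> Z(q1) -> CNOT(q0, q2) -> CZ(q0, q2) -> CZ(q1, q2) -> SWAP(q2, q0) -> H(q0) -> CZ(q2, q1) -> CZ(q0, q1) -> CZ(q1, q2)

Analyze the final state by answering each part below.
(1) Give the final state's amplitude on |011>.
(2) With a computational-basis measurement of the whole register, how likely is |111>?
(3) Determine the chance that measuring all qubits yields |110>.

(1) The final state's coefficient on |011> equals -sqrt(2)/2.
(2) The probability of measuring |111> is 1/2.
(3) A full measurement returns |110> with probability 0.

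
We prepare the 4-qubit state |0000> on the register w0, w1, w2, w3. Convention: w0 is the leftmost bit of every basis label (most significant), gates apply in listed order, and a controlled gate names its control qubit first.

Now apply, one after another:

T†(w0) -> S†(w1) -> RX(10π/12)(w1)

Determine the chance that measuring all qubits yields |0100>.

The probability of measuring |0100> is sqrt(3)/4 + 1/2.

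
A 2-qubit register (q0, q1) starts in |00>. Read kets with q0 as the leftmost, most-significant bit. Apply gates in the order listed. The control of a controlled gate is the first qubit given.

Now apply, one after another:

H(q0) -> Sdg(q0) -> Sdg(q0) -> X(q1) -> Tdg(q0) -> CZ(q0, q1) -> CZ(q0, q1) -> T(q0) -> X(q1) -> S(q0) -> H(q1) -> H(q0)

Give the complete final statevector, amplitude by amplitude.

After the circuit, the state carries amplitude sqrt(2)*(1 - I)/4 on |00>, sqrt(2)*(1 - I)/4 on |01>, sqrt(2)*(1 + I)/4 on |10>, sqrt(2)*(1 + I)/4 on |11>. Key observation: steps 3-10 multiply out to the identity, so the circuit reduces to the remaining gates.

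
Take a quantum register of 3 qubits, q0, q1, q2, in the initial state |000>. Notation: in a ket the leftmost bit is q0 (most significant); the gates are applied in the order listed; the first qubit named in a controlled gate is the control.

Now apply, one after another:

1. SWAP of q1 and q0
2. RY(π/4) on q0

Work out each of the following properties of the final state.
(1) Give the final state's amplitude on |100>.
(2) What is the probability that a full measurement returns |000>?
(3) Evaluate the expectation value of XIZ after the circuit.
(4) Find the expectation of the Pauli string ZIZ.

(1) |100> carries amplitude sqrt(2 - sqrt(2))/2 in the final state.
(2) A full measurement returns |000> with probability sqrt(2)/4 + 1/2.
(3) The expectation value of XIZ is sqrt(2)/2.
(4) The observable ZIZ averages to sqrt(2)/2.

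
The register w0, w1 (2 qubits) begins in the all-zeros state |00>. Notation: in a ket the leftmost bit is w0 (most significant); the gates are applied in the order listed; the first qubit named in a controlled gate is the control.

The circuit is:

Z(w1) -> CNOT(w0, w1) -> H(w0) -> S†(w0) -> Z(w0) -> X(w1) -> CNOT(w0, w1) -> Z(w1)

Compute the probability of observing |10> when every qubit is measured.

Outcome |10> occurs with probability 1/2.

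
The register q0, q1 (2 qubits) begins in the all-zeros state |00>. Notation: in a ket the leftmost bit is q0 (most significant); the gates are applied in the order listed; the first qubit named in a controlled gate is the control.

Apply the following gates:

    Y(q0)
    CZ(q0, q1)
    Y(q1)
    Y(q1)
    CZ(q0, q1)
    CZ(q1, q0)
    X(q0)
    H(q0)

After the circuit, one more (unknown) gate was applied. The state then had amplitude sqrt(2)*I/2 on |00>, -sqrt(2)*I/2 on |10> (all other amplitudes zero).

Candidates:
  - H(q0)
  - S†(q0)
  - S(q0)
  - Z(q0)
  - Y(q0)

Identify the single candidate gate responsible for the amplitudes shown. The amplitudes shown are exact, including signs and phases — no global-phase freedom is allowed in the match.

It was Z(q0) that produced the state shown. Key observation: the block from step 2 through step 5 cancels to the identity and can be dropped.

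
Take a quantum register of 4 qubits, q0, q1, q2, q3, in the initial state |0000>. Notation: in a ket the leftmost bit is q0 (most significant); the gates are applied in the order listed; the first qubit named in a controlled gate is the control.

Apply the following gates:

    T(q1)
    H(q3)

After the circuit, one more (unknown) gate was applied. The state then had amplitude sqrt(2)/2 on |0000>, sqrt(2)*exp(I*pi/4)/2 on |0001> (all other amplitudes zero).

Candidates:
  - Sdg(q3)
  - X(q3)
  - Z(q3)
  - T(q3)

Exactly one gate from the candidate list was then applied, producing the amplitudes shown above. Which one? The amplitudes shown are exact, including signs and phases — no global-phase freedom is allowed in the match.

The unique candidate consistent with the amplitudes is T(q3).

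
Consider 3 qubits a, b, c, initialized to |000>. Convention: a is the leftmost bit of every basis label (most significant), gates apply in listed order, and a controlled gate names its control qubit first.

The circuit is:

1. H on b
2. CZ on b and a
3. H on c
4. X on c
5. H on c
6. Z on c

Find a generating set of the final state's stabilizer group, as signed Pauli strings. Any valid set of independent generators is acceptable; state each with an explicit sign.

The final state is stabilized by the group generated by +IXI, +ZII, +IIZ; other independent generating sets are equally valid. Key observation: steps 3-6 multiply out to the identity, so the circuit reduces to the remaining gates.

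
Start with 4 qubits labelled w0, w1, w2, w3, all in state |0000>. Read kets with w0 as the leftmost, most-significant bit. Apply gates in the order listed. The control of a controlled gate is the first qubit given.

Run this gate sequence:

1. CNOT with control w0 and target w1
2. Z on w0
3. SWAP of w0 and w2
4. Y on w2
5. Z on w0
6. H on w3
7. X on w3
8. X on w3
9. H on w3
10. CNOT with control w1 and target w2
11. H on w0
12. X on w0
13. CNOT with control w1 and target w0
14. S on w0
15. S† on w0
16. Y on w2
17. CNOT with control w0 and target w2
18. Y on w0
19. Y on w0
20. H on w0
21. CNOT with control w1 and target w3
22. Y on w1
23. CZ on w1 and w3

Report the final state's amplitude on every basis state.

After the circuit, the state carries amplitude I/2 on |0100>, I/2 on |0110>, I/2 on |1100>, -I/2 on |1110>, and 0 on every other basis state. Key observation: steps 6-9 multiply out to the identity, so the circuit reduces to the remaining gates.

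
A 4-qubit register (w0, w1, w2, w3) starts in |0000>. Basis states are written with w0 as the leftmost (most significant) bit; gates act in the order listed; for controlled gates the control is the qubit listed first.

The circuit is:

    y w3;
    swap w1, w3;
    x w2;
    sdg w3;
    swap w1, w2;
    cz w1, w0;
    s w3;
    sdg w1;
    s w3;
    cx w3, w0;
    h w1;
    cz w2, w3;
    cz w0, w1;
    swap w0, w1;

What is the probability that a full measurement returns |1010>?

A full measurement returns |1010> with probability 1/2.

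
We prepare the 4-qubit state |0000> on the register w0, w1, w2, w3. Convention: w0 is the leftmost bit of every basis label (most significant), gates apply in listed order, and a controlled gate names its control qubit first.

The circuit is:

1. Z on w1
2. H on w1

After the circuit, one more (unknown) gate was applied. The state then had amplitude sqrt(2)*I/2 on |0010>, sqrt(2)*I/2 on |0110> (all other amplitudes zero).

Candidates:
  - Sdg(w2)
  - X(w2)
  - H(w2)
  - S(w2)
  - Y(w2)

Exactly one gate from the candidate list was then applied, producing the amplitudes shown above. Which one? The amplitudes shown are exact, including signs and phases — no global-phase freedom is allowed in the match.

The unique candidate consistent with the amplitudes is Y(w2).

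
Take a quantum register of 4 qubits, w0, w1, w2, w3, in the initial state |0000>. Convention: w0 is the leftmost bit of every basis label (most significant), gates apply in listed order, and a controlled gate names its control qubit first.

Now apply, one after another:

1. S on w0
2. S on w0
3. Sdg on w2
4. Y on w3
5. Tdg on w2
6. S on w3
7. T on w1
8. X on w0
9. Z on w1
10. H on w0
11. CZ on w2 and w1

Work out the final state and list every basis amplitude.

The resulting statevector has amplitude -sqrt(2)/2 on |0001>, sqrt(2)/2 on |1001>, and 0 on every other basis state.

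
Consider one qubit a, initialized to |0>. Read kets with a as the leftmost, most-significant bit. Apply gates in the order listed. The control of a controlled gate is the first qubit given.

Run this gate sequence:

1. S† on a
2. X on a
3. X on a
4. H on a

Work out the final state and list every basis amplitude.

The resulting statevector has amplitude sqrt(2)/2 on |0>, sqrt(2)/2 on |1>.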